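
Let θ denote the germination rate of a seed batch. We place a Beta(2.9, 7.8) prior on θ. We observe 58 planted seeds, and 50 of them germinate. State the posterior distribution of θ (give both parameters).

The binomial likelihood is conjugate to the Beta prior: with 50 successes and 8 failures, the posterior is Beta(2.9+50, 7.8+8) = Beta(52.9, 15.8).

Posterior: Beta(52.9, 15.8)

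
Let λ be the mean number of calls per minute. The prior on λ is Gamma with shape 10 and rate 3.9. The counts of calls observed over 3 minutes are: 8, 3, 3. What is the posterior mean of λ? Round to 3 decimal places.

Posterior mean ≈ 3.478

Total count ∑xᵢ = 14 over n = 3 minutes.
Gamma is conjugate to the Poisson likelihood: posterior is Gamma(shape = 10+14 = 24, rate = 3.9+3 = 6.9).
E[λ | data] = 24/6.9 = 3.478.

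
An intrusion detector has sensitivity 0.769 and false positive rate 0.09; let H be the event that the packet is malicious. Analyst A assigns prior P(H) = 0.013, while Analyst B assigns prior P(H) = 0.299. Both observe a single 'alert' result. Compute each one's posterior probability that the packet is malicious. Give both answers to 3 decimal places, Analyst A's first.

Analyst A: 0.101; Analyst B: 0.785

P('+'|H) = 0.769, P('+'|¬H) = 0.09.
Analyst A: numerator 0.769·0.013 = 0.0099970; evidence = 0.0099970+0.09·0.987 = 0.098827; posterior = 0.101.
Analyst B: numerator 0.769·0.299 = 0.22993; evidence = 0.22993+0.09·0.701 = 0.29302; posterior = 0.785.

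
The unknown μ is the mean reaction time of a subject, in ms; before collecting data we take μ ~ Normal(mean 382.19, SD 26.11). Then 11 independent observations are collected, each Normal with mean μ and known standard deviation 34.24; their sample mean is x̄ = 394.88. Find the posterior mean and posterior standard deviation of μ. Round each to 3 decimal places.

Prior precision 1/τ₀² = 1/26.11² = 0.00146685; data precision n/σ² = 11/34.24² = 0.00938264.
Posterior precision = 0.00146685 + 0.00938264 = 0.0108495, giving posterior SD = 1/√0.0108495 = 9.601.
Posterior mean = (0.00146685·382.19 + 0.00938264·394.88) / 0.0108495 = 393.164.

Posterior mean ≈ 393.164; posterior SD ≈ 9.601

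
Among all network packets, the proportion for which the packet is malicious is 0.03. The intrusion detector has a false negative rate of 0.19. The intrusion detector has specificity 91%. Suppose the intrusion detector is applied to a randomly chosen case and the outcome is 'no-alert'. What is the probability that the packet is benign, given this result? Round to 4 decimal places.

Write H for 'the packet is malicious'. Prior odds H:¬H = 0.03/0.97 = 0.030928. For the 'no-alert' outcome, the likelihood ratio is 0.19/0.91 = 0.20879.
Posterior odds = 0.030928 × 0.20879 = 0.0064575, so P(H|E) = 0.0064575/(1+0.0064575) = 0.0064. Then P(¬H|E) = 1 − 0.0064 = 0.9936.

P(¬H | E) ≈ 0.9936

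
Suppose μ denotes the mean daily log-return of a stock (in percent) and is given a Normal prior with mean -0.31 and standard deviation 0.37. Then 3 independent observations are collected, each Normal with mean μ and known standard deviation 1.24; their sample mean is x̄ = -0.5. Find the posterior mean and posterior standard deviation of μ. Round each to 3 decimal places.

With known σ, the Normal prior is conjugate. Weight on the data is w = (n/σ²)/(n/σ² + 1/τ₀²) = 1.95109/(1.95109+7.30460) = 0.21080.
Posterior mean = w·x̄ + (1−w)·μ₀ = 0.21080·-0.5 + 0.78920·-0.31 = -0.350. Posterior variance = 1/(1.95109+7.30460) = 0.108042, so SD = 0.329.

Posterior mean ≈ -0.350; posterior SD ≈ 0.329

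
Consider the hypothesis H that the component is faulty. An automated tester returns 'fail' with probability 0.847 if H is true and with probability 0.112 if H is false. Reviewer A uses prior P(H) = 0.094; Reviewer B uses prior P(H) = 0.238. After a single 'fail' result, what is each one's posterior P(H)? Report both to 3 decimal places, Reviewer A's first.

P('+'|H) = 0.847, P('+'|¬H) = 0.112.
Reviewer A: numerator 0.847·0.094 = 0.079618; evidence = 0.079618+0.112·0.906 = 0.18109; posterior = 0.440.
Reviewer B: numerator 0.847·0.238 = 0.20159; evidence = 0.20159+0.112·0.762 = 0.28693; posterior = 0.703.

Reviewer A: 0.440; Reviewer B: 0.703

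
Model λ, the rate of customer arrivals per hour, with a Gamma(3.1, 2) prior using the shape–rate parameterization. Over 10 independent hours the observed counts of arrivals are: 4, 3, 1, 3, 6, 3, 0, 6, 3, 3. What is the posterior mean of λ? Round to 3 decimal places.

Total count ∑xᵢ = 32 over n = 10 hours.
Gamma is conjugate to the Poisson likelihood: posterior is Gamma(shape = 3.1+32 = 35.1, rate = 2+10 = 12).
Posterior mean = shape/rate = 35.1/12 = 2.925.

Posterior mean ≈ 2.925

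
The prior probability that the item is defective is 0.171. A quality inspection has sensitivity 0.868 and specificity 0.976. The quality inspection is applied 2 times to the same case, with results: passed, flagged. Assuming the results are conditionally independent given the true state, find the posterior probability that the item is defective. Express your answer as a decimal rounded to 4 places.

Let H be the event that the item is defective; start with P(H) = 0.171. P('flagged'|H) = 0.868, P('flagged'|¬H) = 0.024.
Update on result 1 ('passed'): P(H) ← 0.132·0.1710 / (0.132·0.1710 + 0.976·0.8290) = 0.022572/0.83168 = 0.0271.
Update on result 2 ('flagged'): P(H) ← 0.868·0.0271 / (0.868·0.0271 + 0.024·0.9729) = 0.023558/0.046906 = 0.5022.

Posterior P(H) ≈ 0.5022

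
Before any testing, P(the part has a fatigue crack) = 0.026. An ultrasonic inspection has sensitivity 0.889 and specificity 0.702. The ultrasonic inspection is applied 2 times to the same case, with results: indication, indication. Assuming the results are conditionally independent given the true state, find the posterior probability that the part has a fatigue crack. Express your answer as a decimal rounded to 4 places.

With H the event that the part has a fatigue crack, the joint likelihood of the observed sequence is P(data|H) = 0.889·0.889 = 0.79032 and P(data|¬H) = 0.298·0.298 = 0.088804.
Bayes: P(H|data) = 0.026·0.79032 / (0.026·0.79032 + 0.974·0.088804) = 0.020548/0.10704 = 0.1920.

Posterior P(H) ≈ 0.1920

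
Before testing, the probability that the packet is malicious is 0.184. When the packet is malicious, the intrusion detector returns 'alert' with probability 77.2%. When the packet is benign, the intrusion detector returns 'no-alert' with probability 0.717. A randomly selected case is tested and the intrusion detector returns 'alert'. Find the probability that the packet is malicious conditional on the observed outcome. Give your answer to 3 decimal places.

Write H for 'the packet is malicious'. Prior odds H:¬H = 0.184/0.816 = 0.22549. For the 'alert' outcome, the likelihood ratio is 0.772/0.283 = 2.7279.
Posterior odds = 0.22549 × 2.7279 = 0.61512, so P(H|E) = 0.61512/(1+0.61512) = 0.381.

P(H | E) ≈ 0.381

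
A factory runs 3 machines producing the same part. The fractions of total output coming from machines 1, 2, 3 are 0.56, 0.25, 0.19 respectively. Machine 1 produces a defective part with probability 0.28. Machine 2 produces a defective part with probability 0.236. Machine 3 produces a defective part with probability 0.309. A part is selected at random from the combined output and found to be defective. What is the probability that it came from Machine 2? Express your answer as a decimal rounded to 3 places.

Posterior probability ≈ 0.215

P(defective|M1) = 0.28; P(defective|M2) = 0.236; P(defective|M3) = 0.309.
Prior × likelihood for each source: 0.56·0.28=0.1568, 0.25·0.236=0.05900, 0.19·0.309=0.05871. Summing gives P(defective) = 0.27451.
P(Machine 2 | defective) = 0.05900 / 0.27451 = 0.215.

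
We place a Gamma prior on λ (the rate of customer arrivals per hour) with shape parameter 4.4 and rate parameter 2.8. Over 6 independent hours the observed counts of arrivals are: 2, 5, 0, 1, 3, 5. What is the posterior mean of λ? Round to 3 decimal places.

The Poisson likelihood adds the total count to the shape and the number of exposure periods to the rate. Here ∑xᵢ = 16 and n = 6, so shape 4.4→20.4 and rate 2.8→8.8.
Posterior mean = shape/rate = 20.4/8.8 = 2.318.

Posterior mean ≈ 2.318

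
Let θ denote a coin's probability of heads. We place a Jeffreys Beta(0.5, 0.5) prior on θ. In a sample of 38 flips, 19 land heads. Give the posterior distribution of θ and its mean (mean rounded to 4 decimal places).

Observing 19 successes and 19 failures updates Beta(0.5, 0.5) by adding the success and failure counts to the two shape parameters: α = 0.5+19 = 19.5, β = 0.5+19 = 19.5.
Posterior mean = α/(α+β) = 19.5/39 = 0.5000.

Posterior: Beta(19.5, 19.5); mean ≈ 0.5000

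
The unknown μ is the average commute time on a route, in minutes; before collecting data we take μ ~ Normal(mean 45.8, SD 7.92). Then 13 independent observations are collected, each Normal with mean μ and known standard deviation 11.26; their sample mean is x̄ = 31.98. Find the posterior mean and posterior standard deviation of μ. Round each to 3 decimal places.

Prior precision 1/τ₀² = 1/7.92² = 0.0159423; data precision n/σ² = 13/11.26² = 0.102534.
Posterior precision = 0.0159423 + 0.102534 = 0.118476, giving posterior SD = 1/√0.118476 = 2.905.
Posterior mean = (0.0159423·45.8 + 0.102534·31.98) / 0.118476 = 33.840.

Posterior mean ≈ 33.840; posterior SD ≈ 2.905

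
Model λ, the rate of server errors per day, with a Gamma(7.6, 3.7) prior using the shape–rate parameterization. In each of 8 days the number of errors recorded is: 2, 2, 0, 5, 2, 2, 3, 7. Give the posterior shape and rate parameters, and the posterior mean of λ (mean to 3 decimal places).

Posterior: Gamma(shape=30.6, rate=11.7); mean ≈ 2.615

The Poisson likelihood adds the total count to the shape and the number of exposure periods to the rate. Here ∑xᵢ = 23 and n = 8, so shape 7.6→30.6 and rate 3.7→11.7.
Posterior mean = shape/rate = 30.6/11.7 = 2.615.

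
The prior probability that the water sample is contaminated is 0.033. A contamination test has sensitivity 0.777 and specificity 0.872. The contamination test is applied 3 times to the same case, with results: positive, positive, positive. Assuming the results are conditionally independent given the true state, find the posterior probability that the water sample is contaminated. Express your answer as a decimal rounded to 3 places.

With H the event that the water sample is contaminated, the joint likelihood of the observed sequence is P(data|H) = 0.777·0.777·0.777 = 0.46910 and P(data|¬H) = 0.128·0.128·0.128 = 0.0020972.
Bayes: P(H|data) = 0.033·0.46910 / (0.033·0.46910 + 0.967·0.0020972) = 0.015480/0.017508 = 0.8842.

Posterior P(H) ≈ 0.884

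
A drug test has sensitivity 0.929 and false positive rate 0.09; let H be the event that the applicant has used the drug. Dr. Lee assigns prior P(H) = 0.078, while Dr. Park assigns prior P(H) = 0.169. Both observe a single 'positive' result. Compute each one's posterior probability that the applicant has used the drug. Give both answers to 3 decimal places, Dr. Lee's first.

The likelihood ratio for a 'positive' result is 0.929/0.09 = 10.322.
Dr. Lee: prior odds 0.078/0.922 = 0.084599; posterior odds 0.87325; posterior probability 0.466.
Dr. Park: prior odds 0.169/0.831 = 0.20337; posterior odds 2.0992; posterior probability 0.677.

Dr. Lee: 0.466; Dr. Park: 0.677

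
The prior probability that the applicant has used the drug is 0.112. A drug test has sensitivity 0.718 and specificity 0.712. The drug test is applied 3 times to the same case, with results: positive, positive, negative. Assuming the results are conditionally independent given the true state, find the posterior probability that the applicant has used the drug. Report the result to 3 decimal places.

With H the event that the applicant has used the drug, the joint likelihood of the observed sequence is P(data|H) = 0.718·0.718·0.282 = 0.14538 and P(data|¬H) = 0.288·0.288·0.712 = 0.059056.
Bayes: P(H|data) = 0.112·0.14538 / (0.112·0.14538 + 0.888·0.059056) = 0.016282/0.068724 = 0.2369.

Posterior P(H) ≈ 0.237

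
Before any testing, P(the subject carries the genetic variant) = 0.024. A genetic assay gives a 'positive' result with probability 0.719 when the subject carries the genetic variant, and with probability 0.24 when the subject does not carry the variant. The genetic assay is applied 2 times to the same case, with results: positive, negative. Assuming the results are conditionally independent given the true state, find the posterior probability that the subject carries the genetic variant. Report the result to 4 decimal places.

Posterior P(H) ≈ 0.0265

With H the event that the subject carries the genetic variant, the joint likelihood of the observed sequence is P(data|H) = 0.719·0.281 = 0.20204 and P(data|¬H) = 0.24·0.76 = 0.18240.
Bayes: P(H|data) = 0.024·0.20204 / (0.024·0.20204 + 0.976·0.18240) = 0.0048489/0.18287 = 0.0265.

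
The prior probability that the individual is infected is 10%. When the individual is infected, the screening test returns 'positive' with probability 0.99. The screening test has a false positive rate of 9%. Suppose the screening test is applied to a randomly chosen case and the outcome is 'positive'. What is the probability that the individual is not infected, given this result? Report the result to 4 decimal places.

Let H be the event that the individual is infected. P(H) = 0.1, so P(¬H) = 0.9. With E the 'positive' result, P(E|H) = 0.99 and P(E|¬H) = 0.09.
P(E) = 0.99·0.1 + 0.09·0.9 = 0.099000 + 0.081000 = 0.18000.
By Bayes' theorem, P(H|E) = 0.099000 / 0.18000 = 0.5500. Hence P(¬H|E) = 1 − 0.5500 = 0.4500.

P(¬H | E) ≈ 0.4500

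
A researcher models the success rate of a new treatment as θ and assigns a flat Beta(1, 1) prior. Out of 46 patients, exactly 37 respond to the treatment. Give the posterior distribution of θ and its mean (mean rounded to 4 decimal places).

Posterior: Beta(38, 10); mean ≈ 0.7917

Observing 37 successes and 9 failures updates Beta(1, 1) by adding the success and failure counts to the two shape parameters: α = 1+37 = 38, β = 1+9 = 10.
Posterior mean = α/(α+β) = 38/48 = 0.7917.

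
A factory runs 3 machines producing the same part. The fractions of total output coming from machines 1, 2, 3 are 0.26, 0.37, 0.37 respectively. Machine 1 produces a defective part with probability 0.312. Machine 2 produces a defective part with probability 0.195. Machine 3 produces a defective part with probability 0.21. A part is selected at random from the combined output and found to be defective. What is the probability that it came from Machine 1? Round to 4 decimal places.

Posterior probability ≈ 0.3512

P(defective|M1) = 0.312; P(defective|M2) = 0.195; P(defective|M3) = 0.21.
Prior × likelihood for each source: 0.26·0.312=0.08112, 0.37·0.195=0.07215, 0.37·0.21=0.07770. Summing gives P(defective) = 0.23097.
P(Machine 1 | defective) = 0.08112 / 0.23097 = 0.3512.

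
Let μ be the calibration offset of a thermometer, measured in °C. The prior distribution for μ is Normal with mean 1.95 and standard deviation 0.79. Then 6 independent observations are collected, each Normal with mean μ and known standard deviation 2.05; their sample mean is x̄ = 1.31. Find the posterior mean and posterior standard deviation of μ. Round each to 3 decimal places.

Prior precision 1/τ₀² = 1/0.79² = 1.60231; data precision n/σ² = 6/2.05² = 1.42772.
Posterior precision = 1.60231 + 1.42772 = 3.03003, giving posterior SD = 1/√3.03003 = 0.574.
Posterior mean = (1.60231·1.95 + 1.42772·1.31) / 3.03003 = 1.648.

Posterior mean ≈ 1.648; posterior SD ≈ 0.574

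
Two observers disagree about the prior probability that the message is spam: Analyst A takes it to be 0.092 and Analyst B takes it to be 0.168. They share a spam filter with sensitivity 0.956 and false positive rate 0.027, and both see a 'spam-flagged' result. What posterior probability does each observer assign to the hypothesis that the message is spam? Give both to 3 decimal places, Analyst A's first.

P('+'|H) = 0.956, P('+'|¬H) = 0.027.
Analyst A: numerator 0.956·0.092 = 0.087952; evidence = 0.087952+0.027·0.908 = 0.11247; posterior = 0.782.
Analyst B: numerator 0.956·0.168 = 0.16061; evidence = 0.16061+0.027·0.832 = 0.18307; posterior = 0.877.

Analyst A: 0.782; Analyst B: 0.877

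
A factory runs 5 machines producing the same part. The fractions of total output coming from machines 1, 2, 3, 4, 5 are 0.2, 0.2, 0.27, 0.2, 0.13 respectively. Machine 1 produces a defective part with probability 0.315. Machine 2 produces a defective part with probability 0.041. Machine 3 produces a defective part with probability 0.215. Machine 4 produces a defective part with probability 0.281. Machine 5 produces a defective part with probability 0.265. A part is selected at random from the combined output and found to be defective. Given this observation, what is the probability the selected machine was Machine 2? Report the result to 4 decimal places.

Tabulate prior·likelihood by source: [1] prior 0.2, lik 0.315, product 0.06300; [2] prior 0.2, lik 0.041, product 0.008200; [3] prior 0.27, lik 0.215, product 0.05805; [4] prior 0.2, lik 0.281, product 0.05620; [5] prior 0.13, lik 0.265, product 0.03445.
Normalizing constant = 0.21990; the posterior for Machine 2 is its product over the sum, 0.008200/0.21990 = 0.0373.

Posterior probability ≈ 0.0373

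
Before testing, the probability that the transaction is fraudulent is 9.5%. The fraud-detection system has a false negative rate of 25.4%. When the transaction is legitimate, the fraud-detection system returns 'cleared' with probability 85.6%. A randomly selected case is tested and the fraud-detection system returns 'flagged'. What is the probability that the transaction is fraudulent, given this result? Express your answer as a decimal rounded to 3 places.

P(H | E) ≈ 0.352

Let H be the event that the transaction is fraudulent. P(H) = 0.095, so P(¬H) = 0.905. With E the 'flagged' result, P(E|H) = 0.746 and P(E|¬H) = 0.144.
P(E) = 0.746·0.095 + 0.144·0.905 = 0.070870 + 0.13032 = 0.20119.
By Bayes' theorem, P(H|E) = 0.070870 / 0.20119 = 0.352.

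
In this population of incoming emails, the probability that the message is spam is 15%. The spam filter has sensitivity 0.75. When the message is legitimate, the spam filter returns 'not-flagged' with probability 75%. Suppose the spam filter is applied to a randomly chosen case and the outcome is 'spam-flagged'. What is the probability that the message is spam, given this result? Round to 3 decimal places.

P(H | E) ≈ 0.346

Let H be the event that the message is spam. P(H) = 0.15, so P(¬H) = 0.85. With E the 'spam-flagged' result, P(E|H) = 0.75 and P(E|¬H) = 0.25.
P(E) = 0.75·0.15 + 0.25·0.85 = 0.11250 + 0.21250 = 0.32500.
By Bayes' theorem, P(H|E) = 0.11250 / 0.32500 = 0.346.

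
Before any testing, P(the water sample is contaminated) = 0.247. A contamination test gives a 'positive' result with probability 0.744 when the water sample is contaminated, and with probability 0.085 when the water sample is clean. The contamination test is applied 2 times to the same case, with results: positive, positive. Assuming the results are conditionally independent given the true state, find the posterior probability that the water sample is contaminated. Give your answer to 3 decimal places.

Let H be the event that the water sample is contaminated; start with P(H) = 0.247. P('positive'|H) = 0.744, P('positive'|¬H) = 0.085.
Update on result 1 ('positive'): P(H) ← 0.744·0.2470 / (0.744·0.2470 + 0.085·0.7530) = 0.18377/0.24777 = 0.7417.
Update on result 2 ('positive'): P(H) ← 0.744·0.7417 / (0.744·0.7417 + 0.085·0.2583) = 0.55181/0.57377 = 0.9617.

Posterior P(H) ≈ 0.962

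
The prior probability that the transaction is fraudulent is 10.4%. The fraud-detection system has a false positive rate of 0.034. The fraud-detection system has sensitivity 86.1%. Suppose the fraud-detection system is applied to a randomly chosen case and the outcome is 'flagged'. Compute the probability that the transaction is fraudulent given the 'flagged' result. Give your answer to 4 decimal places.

P(H | E) ≈ 0.7462

Let H be the event that the transaction is fraudulent. P(H) = 0.104, so P(¬H) = 0.896. With E the 'flagged' result, P(E|H) = 0.861 and P(E|¬H) = 0.034.
P(E) = 0.861·0.104 + 0.034·0.896 = 0.089544 + 0.030464 = 0.12001.
By Bayes' theorem, P(H|E) = 0.089544 / 0.12001 = 0.7462.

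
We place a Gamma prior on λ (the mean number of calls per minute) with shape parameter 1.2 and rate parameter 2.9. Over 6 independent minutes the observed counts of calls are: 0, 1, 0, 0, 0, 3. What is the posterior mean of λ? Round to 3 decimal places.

Posterior mean ≈ 0.584

Total count ∑xᵢ = 4 over n = 6 minutes.
Gamma is conjugate to the Poisson likelihood: posterior is Gamma(shape = 1.2+4 = 5.2, rate = 2.9+6 = 8.9).
Posterior mean = shape/rate = 5.2/8.9 = 0.584.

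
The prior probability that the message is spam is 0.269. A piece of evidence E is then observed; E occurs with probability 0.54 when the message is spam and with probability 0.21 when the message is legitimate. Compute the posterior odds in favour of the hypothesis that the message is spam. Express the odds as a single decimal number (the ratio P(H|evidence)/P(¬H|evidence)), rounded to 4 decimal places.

Posterior odds ≈ 0.9463

Prior odds = 0.269/(1−0.269) = 0.36799.
Likelihood ratio for E = 0.54/0.21 = 2.5714.
Posterior odds = prior odds × LR = 0.94626.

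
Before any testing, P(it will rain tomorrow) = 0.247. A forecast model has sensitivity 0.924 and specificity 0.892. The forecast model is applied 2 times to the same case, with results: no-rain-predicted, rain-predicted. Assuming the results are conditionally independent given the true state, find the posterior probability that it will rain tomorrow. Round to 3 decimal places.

Posterior P(H) ≈ 0.193

With H the event that it will rain tomorrow, the joint likelihood of the observed sequence is P(data|H) = 0.076·0.924 = 0.070224 and P(data|¬H) = 0.892·0.108 = 0.096336.
Bayes: P(H|data) = 0.247·0.070224 / (0.247·0.070224 + 0.753·0.096336) = 0.017345/0.089886 = 0.1930.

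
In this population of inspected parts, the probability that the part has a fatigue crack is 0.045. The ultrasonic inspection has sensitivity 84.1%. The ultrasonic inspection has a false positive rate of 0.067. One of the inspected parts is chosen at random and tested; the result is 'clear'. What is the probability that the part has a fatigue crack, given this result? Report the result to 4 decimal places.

P(H | E) ≈ 0.0080

Write H for 'the part has a fatigue crack'. Prior odds H:¬H = 0.045/0.955 = 0.047120. For the 'clear' outcome, the likelihood ratio is 0.159/0.933 = 0.17042.
Posterior odds = 0.047120 × 0.17042 = 0.0080302, so P(H|E) = 0.0080302/(1+0.0080302) = 0.0080.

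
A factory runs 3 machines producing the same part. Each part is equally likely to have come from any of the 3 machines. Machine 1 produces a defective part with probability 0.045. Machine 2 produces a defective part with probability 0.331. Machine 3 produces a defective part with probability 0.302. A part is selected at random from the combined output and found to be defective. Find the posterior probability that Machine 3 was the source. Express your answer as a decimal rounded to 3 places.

Posterior probability ≈ 0.445

P(defective|M1) = 0.045; P(defective|M2) = 0.331; P(defective|M3) = 0.302.
Prior × likelihood for each source: 0.333333·0.045=0.01500, 0.333333·0.331=0.1103, 0.333333·0.302=0.1007. Summing gives P(defective) = 0.22600.
P(Machine 3 | defective) = 0.1007 / 0.22600 = 0.445.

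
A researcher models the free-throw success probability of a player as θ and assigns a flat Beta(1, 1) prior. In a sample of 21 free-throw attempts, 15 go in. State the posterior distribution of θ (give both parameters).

Observing 15 successes and 6 failures updates Beta(1, 1) by adding the success and failure counts to the two shape parameters: α = 1+15 = 16, β = 1+6 = 7.

Posterior: Beta(16, 7)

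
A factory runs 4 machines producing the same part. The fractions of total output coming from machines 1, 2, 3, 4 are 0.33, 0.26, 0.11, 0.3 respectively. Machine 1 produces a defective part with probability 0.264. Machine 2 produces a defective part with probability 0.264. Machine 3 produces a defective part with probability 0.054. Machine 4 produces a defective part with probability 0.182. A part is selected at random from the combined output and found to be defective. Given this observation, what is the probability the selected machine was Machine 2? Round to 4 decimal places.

P(defective|M1) = 0.264; P(defective|M2) = 0.264; P(defective|M3) = 0.054; P(defective|M4) = 0.182.
Prior × likelihood for each source: 0.33·0.264=0.08712, 0.26·0.264=0.06864, 0.11·0.054=0.005940, 0.3·0.182=0.05460. Summing gives P(defective) = 0.21630.
P(Machine 2 | defective) = 0.06864 / 0.21630 = 0.3173.

Posterior probability ≈ 0.3173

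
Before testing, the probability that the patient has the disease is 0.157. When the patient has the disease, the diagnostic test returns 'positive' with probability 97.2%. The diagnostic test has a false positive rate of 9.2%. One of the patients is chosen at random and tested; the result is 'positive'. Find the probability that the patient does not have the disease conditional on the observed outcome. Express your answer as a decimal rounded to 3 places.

Write H for 'the patient has the disease'. Prior odds H:¬H = 0.157/0.843 = 0.18624. For the 'positive' outcome, the likelihood ratio is 0.972/0.092 = 10.565.
Posterior odds = 0.18624 × 10.565 = 1.9677, so P(H|E) = 1.9677/(1+1.9677) = 0.663. Then P(¬H|E) = 1 − 0.663 = 0.337.

P(¬H | E) ≈ 0.337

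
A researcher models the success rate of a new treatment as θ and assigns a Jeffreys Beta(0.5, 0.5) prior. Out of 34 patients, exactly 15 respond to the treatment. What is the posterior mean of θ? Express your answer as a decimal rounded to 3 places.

Posterior mean ≈ 0.443

The binomial likelihood is conjugate to the Beta prior: with 15 successes and 19 failures, the posterior is Beta(0.5+15, 0.5+19) = Beta(15.5, 19.5).
Posterior mean = α/(α+β) = 15.5/35 = 0.443.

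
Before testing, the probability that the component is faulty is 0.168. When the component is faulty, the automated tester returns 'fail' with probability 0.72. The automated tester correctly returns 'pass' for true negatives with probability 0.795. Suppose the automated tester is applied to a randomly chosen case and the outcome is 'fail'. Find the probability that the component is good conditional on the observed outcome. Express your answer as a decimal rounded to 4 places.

Write H for 'the component is faulty'. Prior odds H:¬H = 0.168/0.832 = 0.20192. For the 'fail' outcome, the likelihood ratio is 0.72/0.205 = 3.5122.
Posterior odds = 0.20192 × 3.5122 = 0.70919, so P(H|E) = 0.70919/(1+0.70919) = 0.4149. Then P(¬H|E) = 1 − 0.4149 = 0.5851.

P(¬H | E) ≈ 0.5851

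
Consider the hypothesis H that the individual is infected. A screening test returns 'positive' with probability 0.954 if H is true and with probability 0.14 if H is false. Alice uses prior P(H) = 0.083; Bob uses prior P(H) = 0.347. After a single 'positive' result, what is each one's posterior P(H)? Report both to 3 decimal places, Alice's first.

Alice: 0.381; Bob: 0.784

P('+'|H) = 0.954, P('+'|¬H) = 0.14.
Alice: numerator 0.954·0.083 = 0.079182; evidence = 0.079182+0.14·0.917 = 0.20756; posterior = 0.381.
Bob: numerator 0.954·0.347 = 0.33104; evidence = 0.33104+0.14·0.653 = 0.42246; posterior = 0.784.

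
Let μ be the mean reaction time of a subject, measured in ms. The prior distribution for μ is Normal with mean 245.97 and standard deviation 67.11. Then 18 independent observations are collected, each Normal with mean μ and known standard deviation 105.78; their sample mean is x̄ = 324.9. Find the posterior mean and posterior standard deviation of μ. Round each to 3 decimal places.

With known σ, the Normal prior is conjugate. Weight on the data is w = (n/σ²)/(n/σ² + 1/τ₀²) = 0.00160866/(0.00160866+0.00022204) = 0.87871.
Posterior mean = w·x̄ + (1−w)·μ₀ = 0.87871·324.9 + 0.12129·245.97 = 315.327. Posterior variance = 1/(0.00160866+0.00022204) = 546.239, so SD = 23.372.

Posterior mean ≈ 315.327; posterior SD ≈ 23.372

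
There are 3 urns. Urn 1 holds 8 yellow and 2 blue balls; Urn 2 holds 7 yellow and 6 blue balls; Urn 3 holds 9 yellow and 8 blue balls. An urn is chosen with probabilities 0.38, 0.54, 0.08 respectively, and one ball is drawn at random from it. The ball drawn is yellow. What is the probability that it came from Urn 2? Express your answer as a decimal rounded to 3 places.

Tabulate prior·likelihood by source: [1] prior 0.38, lik 0.8, product 0.3040; [2] prior 0.54, lik 0.5385, product 0.2908; [3] prior 0.08, lik 0.5294, product 0.04235.
Normalizing constant = 0.63712; the posterior for Urn 2 is its product over the sum, 0.2908/0.63712 = 0.456.

Posterior probability ≈ 0.456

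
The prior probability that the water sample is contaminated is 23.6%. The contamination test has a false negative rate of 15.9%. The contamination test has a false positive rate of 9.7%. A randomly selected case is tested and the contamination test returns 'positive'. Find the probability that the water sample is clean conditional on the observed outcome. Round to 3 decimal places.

P(¬H | E) ≈ 0.272

Write H for 'the water sample is contaminated'. Prior odds H:¬H = 0.236/0.764 = 0.30890. For the 'positive' outcome, the likelihood ratio is 0.841/0.097 = 8.6701.
Posterior odds = 0.30890 × 8.6701 = 2.6782, so P(H|E) = 2.6782/(1+2.6782) = 0.728. Then P(¬H|E) = 1 − 0.728 = 0.272.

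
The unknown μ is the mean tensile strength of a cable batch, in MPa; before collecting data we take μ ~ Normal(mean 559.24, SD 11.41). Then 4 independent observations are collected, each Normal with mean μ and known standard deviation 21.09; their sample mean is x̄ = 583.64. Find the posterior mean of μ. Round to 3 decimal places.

With known σ, the Normal prior is conjugate. Weight on the data is w = (n/σ²)/(n/σ² + 1/τ₀²) = 0.00899305/(0.00899305+0.00768119) = 0.53934.
Posterior mean = w·x̄ + (1−w)·μ₀ = 0.53934·583.64 + 0.46066·559.24 = 572.400.

Posterior mean ≈ 572.400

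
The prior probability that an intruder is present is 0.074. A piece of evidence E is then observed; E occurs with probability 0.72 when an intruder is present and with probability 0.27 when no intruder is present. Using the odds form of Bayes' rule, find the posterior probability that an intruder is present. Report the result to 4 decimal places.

Posterior probability ≈ 0.1757

Prior odds = 0.074/(1−0.074) = 0.079914. In log-odds, ln(0.079914) = -2.5268.
Add log likelihood ratio: ln(2.6667) = 0.98083.
Posterior log-odds = -1.5460, so posterior odds = exp(-1.5460) = 0.21310. Converting, P(H|E) = 0.21310/1.2131 = 0.1757.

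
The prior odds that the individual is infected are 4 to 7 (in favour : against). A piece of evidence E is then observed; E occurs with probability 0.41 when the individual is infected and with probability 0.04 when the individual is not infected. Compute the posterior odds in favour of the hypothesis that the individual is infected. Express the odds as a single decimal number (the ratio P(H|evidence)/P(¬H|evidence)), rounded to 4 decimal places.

Prior odds = 4/7 = 0.57143.
Likelihood ratio for E = 0.41/0.04 = 10.250.
Posterior odds = prior odds × LR = 5.8571.

Posterior odds ≈ 5.8571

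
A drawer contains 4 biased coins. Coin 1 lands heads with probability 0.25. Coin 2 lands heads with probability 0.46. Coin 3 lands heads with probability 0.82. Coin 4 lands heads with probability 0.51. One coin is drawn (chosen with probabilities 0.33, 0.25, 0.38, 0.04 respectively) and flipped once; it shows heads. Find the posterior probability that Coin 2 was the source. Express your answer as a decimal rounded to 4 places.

Tabulate prior·likelihood by source: [1] prior 0.33, lik 0.25, product 0.08250; [2] prior 0.25, lik 0.46, product 0.1150; [3] prior 0.38, lik 0.82, product 0.3116; [4] prior 0.04, lik 0.51, product 0.02040.
Normalizing constant = 0.52950; the posterior for Coin 2 is its product over the sum, 0.1150/0.52950 = 0.2172.

Posterior probability ≈ 0.2172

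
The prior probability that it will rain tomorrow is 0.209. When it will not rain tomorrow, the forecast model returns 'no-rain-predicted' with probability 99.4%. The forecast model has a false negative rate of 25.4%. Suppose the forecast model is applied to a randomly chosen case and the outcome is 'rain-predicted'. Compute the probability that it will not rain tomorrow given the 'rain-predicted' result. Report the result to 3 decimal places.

P(¬H | E) ≈ 0.030

Let H be the event that it will rain tomorrow. P(H) = 0.209, so P(¬H) = 0.791. With E the 'rain-predicted' result, P(E|H) = 0.746 and P(E|¬H) = 0.006.
P(E) = 0.746·0.209 + 0.006·0.791 = 0.15591 + 0.0047460 = 0.16066.
By Bayes' theorem, P(H|E) = 0.15591 / 0.16066 = 0.970. Hence P(¬H|E) = 1 − 0.970 = 0.030.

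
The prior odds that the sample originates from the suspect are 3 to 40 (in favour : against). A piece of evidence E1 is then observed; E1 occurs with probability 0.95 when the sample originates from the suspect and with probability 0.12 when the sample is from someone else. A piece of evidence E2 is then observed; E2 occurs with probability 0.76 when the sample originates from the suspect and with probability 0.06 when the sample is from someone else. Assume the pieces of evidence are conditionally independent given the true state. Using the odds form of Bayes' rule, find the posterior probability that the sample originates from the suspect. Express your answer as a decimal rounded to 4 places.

Prior odds = 3/40 = 0.075000. In log-odds, ln(0.075000) = -2.5903.
Add log likelihood ratios: ln(7.9167) + ln(12.667) = 4.6079.
Posterior log-odds = 2.0177, so posterior odds = exp(2.0177) = 7.5208. Converting, P(H|E) = 7.5208/8.5208 = 0.8826.

Posterior probability ≈ 0.8826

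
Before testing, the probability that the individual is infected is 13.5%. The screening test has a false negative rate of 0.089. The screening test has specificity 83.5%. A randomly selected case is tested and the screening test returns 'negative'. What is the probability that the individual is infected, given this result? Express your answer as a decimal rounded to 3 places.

P(H | E) ≈ 0.016

Write H for 'the individual is infected'. Prior odds H:¬H = 0.135/0.865 = 0.15607. For the 'negative' outcome, the likelihood ratio is 0.089/0.835 = 0.10659.
Posterior odds = 0.15607 × 0.10659 = 0.016635, so P(H|E) = 0.016635/(1+0.016635) = 0.016.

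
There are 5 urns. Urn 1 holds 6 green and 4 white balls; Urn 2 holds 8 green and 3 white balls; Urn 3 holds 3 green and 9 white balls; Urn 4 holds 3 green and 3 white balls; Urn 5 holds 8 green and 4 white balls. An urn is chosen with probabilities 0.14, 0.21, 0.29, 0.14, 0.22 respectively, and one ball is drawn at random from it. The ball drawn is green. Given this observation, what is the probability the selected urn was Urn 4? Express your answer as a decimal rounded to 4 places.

Tabulate prior·likelihood by source: [1] prior 0.14, lik 0.6, product 0.08400; [2] prior 0.21, lik 0.7273, product 0.1527; [3] prior 0.29, lik 0.25, product 0.07250; [4] prior 0.14, lik 0.5, product 0.07000; [5] prior 0.22, lik 0.6667, product 0.1467.
Normalizing constant = 0.52589; the posterior for Urn 4 is its product over the sum, 0.07000/0.52589 = 0.1331.

Posterior probability ≈ 0.1331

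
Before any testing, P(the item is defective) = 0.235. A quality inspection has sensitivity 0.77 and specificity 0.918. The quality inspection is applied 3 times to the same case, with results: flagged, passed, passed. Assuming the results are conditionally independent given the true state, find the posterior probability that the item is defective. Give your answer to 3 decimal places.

With H the event that the item is defective, the joint likelihood of the observed sequence is P(data|H) = 0.77·0.23·0.23 = 0.040733 and P(data|¬H) = 0.082·0.918·0.918 = 0.069103.
Bayes: P(H|data) = 0.235·0.040733 / (0.235·0.040733 + 0.765·0.069103) = 0.0095723/0.062436 = 0.1533.

Posterior P(H) ≈ 0.153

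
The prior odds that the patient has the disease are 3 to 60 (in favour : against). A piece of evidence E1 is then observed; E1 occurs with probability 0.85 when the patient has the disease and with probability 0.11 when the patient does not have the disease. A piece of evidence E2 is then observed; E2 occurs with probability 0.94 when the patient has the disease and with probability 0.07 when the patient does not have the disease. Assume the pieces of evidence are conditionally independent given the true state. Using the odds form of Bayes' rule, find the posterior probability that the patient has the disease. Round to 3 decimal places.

Posterior probability ≈ 0.838

Prior odds = 3/60 = 0.050000. In log-odds, ln(0.050000) = -2.9957.
Add log likelihood ratios: ln(7.7273) + ln(13.429) = 4.6421.
Posterior log-odds = 1.6464, so posterior odds = exp(1.6464) = 5.1883. Converting, P(H|E) = 5.1883/6.1883 = 0.838.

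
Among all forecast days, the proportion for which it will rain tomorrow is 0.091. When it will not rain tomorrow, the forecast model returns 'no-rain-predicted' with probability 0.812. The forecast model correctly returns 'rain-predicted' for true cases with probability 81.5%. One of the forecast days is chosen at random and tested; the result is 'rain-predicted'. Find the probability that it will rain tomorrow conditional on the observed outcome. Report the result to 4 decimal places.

Let H be the event that it will rain tomorrow. P(H) = 0.091, so P(¬H) = 0.909. With E the 'rain-predicted' result, P(E|H) = 0.815 and P(E|¬H) = 0.188.
P(E) = 0.815·0.091 + 0.188·0.909 = 0.074165 + 0.17089 = 0.24506.
By Bayes' theorem, P(H|E) = 0.074165 / 0.24506 = 0.3026.

P(H | E) ≈ 0.3026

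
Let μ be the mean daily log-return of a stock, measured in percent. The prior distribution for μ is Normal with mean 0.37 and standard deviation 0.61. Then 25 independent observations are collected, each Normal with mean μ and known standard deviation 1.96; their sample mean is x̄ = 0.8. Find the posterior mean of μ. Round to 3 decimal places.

Posterior mean ≈ 0.674

Prior precision 1/τ₀² = 1/0.61² = 2.68745; data precision n/σ² = 25/1.96² = 6.50771.
Posterior precision = 2.68745 + 6.50771 = 9.19515.
Posterior mean = (2.68745·0.37 + 6.50771·0.8) / 9.19515 = 0.674.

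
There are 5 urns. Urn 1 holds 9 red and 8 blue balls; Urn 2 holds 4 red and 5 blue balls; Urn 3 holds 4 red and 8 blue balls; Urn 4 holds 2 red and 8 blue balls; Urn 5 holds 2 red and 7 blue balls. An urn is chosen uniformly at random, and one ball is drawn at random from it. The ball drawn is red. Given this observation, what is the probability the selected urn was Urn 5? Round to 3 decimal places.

Posterior probability ≈ 0.128

Tabulate prior·likelihood by source: [1] prior 0.2, lik 0.5294, product 0.1059; [2] prior 0.2, lik 0.4444, product 0.08889; [3] prior 0.2, lik 0.3333, product 0.06667; [4] prior 0.2, lik 0.2, product 0.04000; [5] prior 0.2, lik 0.2222, product 0.04444.
Normalizing constant = 0.34588; the posterior for Urn 5 is its product over the sum, 0.04444/0.34588 = 0.128.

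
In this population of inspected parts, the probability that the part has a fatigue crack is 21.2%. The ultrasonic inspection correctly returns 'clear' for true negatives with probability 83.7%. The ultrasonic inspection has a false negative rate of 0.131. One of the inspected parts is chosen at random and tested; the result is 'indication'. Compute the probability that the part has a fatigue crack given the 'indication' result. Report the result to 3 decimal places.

Let H be the event that the part has a fatigue crack. P(H) = 0.212, so P(¬H) = 0.788. With E the 'indication' result, P(E|H) = 0.869 and P(E|¬H) = 0.163.
P(E) = 0.869·0.212 + 0.163·0.788 = 0.18423 + 0.12844 = 0.31267.
By Bayes' theorem, P(H|E) = 0.18423 / 0.31267 = 0.589.

P(H | E) ≈ 0.589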